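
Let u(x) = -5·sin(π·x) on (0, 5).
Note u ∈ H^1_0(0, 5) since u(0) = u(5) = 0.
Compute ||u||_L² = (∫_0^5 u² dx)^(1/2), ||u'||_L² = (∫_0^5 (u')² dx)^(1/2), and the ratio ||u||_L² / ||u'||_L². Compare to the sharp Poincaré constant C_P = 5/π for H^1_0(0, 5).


||u||_L² / ||u'||_L² = 1/π < C_P = 5/π.

u(x) = -5·sin(π·x), so u'(x) = -5*π*cos(π*x).
Writing u(x) = A·sin(kπx/L) with A = -5 and k = 5, use ∫_0^L sin²(kπx/L) dx = L/2 and ∫_0^L cos²(kπx/L) dx = L/2.
u² = 25·sin²(π·x) and (u')² = 25*π^2·cos²(π·x), and each of sin², cos² integrates to L/2 = 5/2 over (0, 5).
∫_0^5 u² dx = 125/2, so ||u||_L² = 5*sqrt(10)/2.
∫_0^5 (u')² dx = 125*π^2/2, so ||u'||_L² = 5*sqrt(10)*π/2.
Ratio ||u||_L² / ||u'||_L² = 1/π.
Sharp Poincaré constant on H^1_0(0, 5) is C_P = L/π = 5/π, achieved by sin(π/5·x).
This is the k = 5 harmonic; the ratio L/(kπ) is strictly less than C_P = L/π, consistent with the sharp inequality ||u||_L² ≤ C_P ||u'||_L².


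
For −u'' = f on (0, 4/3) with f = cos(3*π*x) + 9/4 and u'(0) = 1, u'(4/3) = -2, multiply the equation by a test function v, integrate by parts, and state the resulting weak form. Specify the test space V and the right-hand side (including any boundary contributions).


V = H^1(0, 4/3) (v unrestricted at boundary; u is determined up to an additive constant); weak form: ∫_0^4/3 u'v' dx = ∫_0^4/3 (cos(3*π*x) + 9/4) v dx − 2·v(4/3) − v(0) for all v ∈ V.

Multiply both sides by a test function v and integrate from 0 to 4/3:
  ∫_0^4/3 −u''(x) v(x) dx = ∫_0^4/3 f(x) v(x) dx.
Integrate the LHS by parts once:
  ∫_0^4/3 −u'' v dx = −[u'(x) v(x)]_0^4/3 + ∫_0^4/3 u'(x) v'(x) dx.
Thus ∫_0^4/3 u'(x) v'(x) dx = ∫_0^4/3 f(x) v(x) dx + [u'(x) v(x)]_0^4/3.
Choose V so that boundary terms are either known or forced to vanish.
u has inhomogeneous Neumann u'(0) = 1, u'(4/3) = -2. [u' v]_0^4/3 = (-2)·v(4/3) − (1)·v(0) = − 2·v(4/3) − v(0). Take V = H^1(0, 4/3); boundary term becomes part of RHS.
Weak formulation: find u (satisfying any essential BC) such that ∫_0^4/3 u'(x) v'(x) dx = ∫_0^4/3 f v dx − 2·v(4/3) − v(0) for all v ∈ V (Neumann data are natural BCs: they enter the RHS as boundary terms).
Substituting f(x) = cos(3*π*x) + 9/4, the right-hand side is ∫_0^4/3 (cos(3*π*x) + 9/4) v dx − 2·v(4/3) − v(0).
Compatibility check (pure Neumann): taking v ≡ 1 ∈ V gives 0 = ∫_0^4/3 f dx + (-2) − (1), i.e. ∫_0^4/3 f dx must equal u'(0) − u'(4/3) = 3. Indeed ∫_0^4/3 (cos(3*π*x) + 9/4) dx = 3, so the data are compatible. The solution is then unique only up to an additive constant (fix it e.g. by requiring ∫_0^4/3 u dx = 0).


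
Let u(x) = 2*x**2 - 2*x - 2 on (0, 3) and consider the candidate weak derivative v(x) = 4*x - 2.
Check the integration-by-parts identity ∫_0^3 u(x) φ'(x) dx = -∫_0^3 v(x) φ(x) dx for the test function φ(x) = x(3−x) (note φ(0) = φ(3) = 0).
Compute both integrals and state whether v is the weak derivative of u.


LHS = -18, RHS = -18. Yes, v = u' weakly.

u(x) = 2*x**2 - 2*x - 2, classical derivative u'(x) = 4*x - 2.
φ(x) = x(3−x), so φ'(x) = 3 - 2*x.
Note φ(0) = φ(3) = 0, so the boundary term u·φ vanishes.
LHS = ∫_0^3 u(x) φ'(x) dx = ∫_0^3 (-4*x^3 + 10*x^2 - 2*x - 6) dx. Term by term:
  ∫_0^3 -4*x^3 dx = -81;  ∫_0^3 10*x^2 dx = 90;  ∫_0^3 -2*x dx = -9;
  ∫_0^3 -6 dx = -18.
Sum: -81 + 90 − 9 − 18 = -18.
So LHS = -18.
∫_0^3 v(x) φ(x) dx = ∫_0^3 (-4*x^3 + 14*x^2 - 6*x) dx. Term by term:
  ∫_0^3 -4*x^3 dx = -81;  ∫_0^3 14*x^2 dx = 126;  ∫_0^3 -6*x dx = -27.
Sum: -81 + 126 − 27 = 18.
So RHS = -∫_0^3 v(x) φ(x) dx = -18.
LHS = RHS, so the identity holds for this test φ.
Moreover u is smooth here and v(x) = u'(x) = 4*x - 2 pointwise, so the identity holds for every test function. Hence v is the weak derivative of u.


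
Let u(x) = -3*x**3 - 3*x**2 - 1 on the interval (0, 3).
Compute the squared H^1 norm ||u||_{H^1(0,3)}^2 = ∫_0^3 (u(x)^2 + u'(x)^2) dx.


||u||_{H^1}^2 = 168873/14

The H^1 norm (squared) on an interval (0, L) is
  ||u||_{H^1}^2 = ∫_0^L u(x)^2 dx + ∫_0^L u'(x)^2 dx.
Compute u'(x) = -9*x**2 - 6*x.
Then u(x)^2 = 9*x**6 + 18*x**5 + 9*x**4 + 6*x**3 + 6*x**2 + 1 and u'(x)^2 = 81*x**4 + 108*x**3 + 36*x**2.
Integrate each monomial from 0 to 3 using ∫_0^3 c·x^n dx = c·3^(n+1)/(n+1):
  ∫_0^3 u(x)^2 dx = ∫_0^3 (9*x^6 + 18*x^5 + 9*x^4 + 6*x^3 + 6*x^2 + 1) dx. Term by term:
    ∫_0^3 9*x^6 dx = 19683/7;  ∫_0^3 18*x^5 dx = 2187;  ∫_0^3 9*x^4 dx = 2187/5;
    ∫_0^3 6*x^3 dx = 243/2;  ∫_0^3 6*x^2 dx = 54;  ∫_0^3 1 dx = 3.
  Sum: 19683/7 + 2187 + 2187/5 + 243/2 + 54 + 3 = 393033/70.
  ∫_0^3 u'(x)^2 dx = ∫_0^3 (81*x^4 + 108*x^3 + 36*x^2) dx. Term by term:
    ∫_0^3 81*x^4 dx = 19683/5;  ∫_0^3 108*x^3 dx = 2187;  ∫_0^3 36*x^2 dx = 324.
  Sum: 19683/5 + 2187 + 324 = 32238/5.
Adding: ||u||_{H^1}^2 = 393033/70 + 32238/5 = 168873/14.


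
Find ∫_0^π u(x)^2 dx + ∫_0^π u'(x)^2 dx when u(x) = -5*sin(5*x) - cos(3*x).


||u||_{H^1(0,π)}^2 = 330*π

u'(x) = 3*sin(3*x) - 25*cos(5*x).
Expand u² and (u')² and integrate term by term on (0, π), using: for integers n ≥ 1, ∫_0^π sin²(nx) dx = ∫_0^π cos²(nx) dx = π/2; for n ≠ n', ∫_0^π sin(nx)sin(n'x) dx = ∫_0^π cos(nx)cos(n'x) dx = 0; and by product-to-sum, ∫_0^π sin(nx)cos(n'x) dx = ½∫_0^π [sin((n+n')x) + sin((n−n')x)] dx, which is 0 when n+n' is even and 2n/(n²−n'²) when n+n' is odd (it need not vanish on (0, π)).
  u² squared terms: (-1)²·∫cos(3x)² dx = 1·π/2 = π/2;  (-5)²·∫sin(5x)² dx = 25·π/2 = 25*π/2.
  u² cross terms: 2·(-1)·(-5)·∫cos(3x)·sin(5x) dx = 10·(0) = 0.
  So ∫_0^π u² dx = π/2 + 25*π/2 + 0 = 13*π.
  (u')² squared terms: (-25)²·∫cos(5x)² dx = 625·π/2 = 625*π/2;  (3)²·∫sin(3x)² dx = 9·π/2 = 9*π/2.
  (u')² cross terms: 2·(-25)·(3)·∫cos(5x)·sin(3x) dx = -150·(0) = 0.
  So ∫_0^π (u')² dx = 625*π/2 + 9*π/2 + 0 = 317*π.
||u||_{H^1}^2 = (13*π) + (317*π) = 330*π.


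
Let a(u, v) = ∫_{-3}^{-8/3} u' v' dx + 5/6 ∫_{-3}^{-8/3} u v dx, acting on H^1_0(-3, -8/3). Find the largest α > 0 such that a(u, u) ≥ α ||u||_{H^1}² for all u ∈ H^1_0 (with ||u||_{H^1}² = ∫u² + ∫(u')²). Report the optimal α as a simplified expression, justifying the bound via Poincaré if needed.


α = (5 + 54*π^2)/(6*(1 + 9*π^2))

Coercivity of a(·,·) on H^1_0(-3, -8/3) means a(u, u) ≥ α ||u||_{H^1}² for every u ∈ H^1_0.
The interval has length L = 1/3, and Poincaré/coercivity depend only on L. Here a(u, u) = ∫(u')² + (5/6)·∫u².
Here 0 < c = 5/6 < 1. The condition a(u,u) ≥ α||u||_{H^1}² reads (1−α)∫(u')² ≥ (α−c)∫u². Any admissible α is ≤ 1 (rapidly oscillating u have ∫u²/∫(u')² → 0), and α = 1 would force 0 ≥ (1−c)∫u², impossible since c < 1; so 1−α > 0. By the sharp Poincaré inequality on H^1_0 of an interval of length L, ∫(u')² ≥ (π/L)²∫u² with equality for the first sine mode sin(π(x−x₀)/L) (x₀ the left endpoint), so the inequality holds for all u iff (1−α)(π/L)² ≥ α − c, i.e. α ≤ ((π/L)² + c)/((π/L)² + 1) = (1 + c(L/π)²)/(1 + (L/π)²). With (π/L)² = 9*π^2 and c = 5/6, the largest admissible constant is α = ((π/L)² + c)/((π/L)² + 1).
Simplifying, α = (5 + 54*π^2)/(6*(1 + 9*π^2)).


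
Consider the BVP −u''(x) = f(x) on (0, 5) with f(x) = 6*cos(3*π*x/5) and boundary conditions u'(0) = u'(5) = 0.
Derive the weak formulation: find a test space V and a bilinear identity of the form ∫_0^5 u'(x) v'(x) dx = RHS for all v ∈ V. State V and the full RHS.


V = H^1(0, 5) (no boundary constraint on v; u is determined up to an additive constant); weak form: ∫_0^5 u'v' dx = ∫_0^5 (6*cos(3*π*x/5)) v dx for all v ∈ V.

Multiply both sides by a test function v and integrate from 0 to 5:
  ∫_0^5 −u''(x) v(x) dx = ∫_0^5 f(x) v(x) dx.
Integrate the LHS by parts once:
  ∫_0^5 −u'' v dx = −[u'(x) v(x)]_0^5 + ∫_0^5 u'(x) v'(x) dx.
Thus ∫_0^5 u'(x) v'(x) dx = ∫_0^5 f(x) v(x) dx + [u'(x) v(x)]_0^5.
Choose V so that boundary terms are either known or forced to vanish.
u has homogeneous Neumann: u'(0) = u'(5) = 0. So [u' v]_0^5 = 0·v(5) − 0·v(0) = 0 for any v; take V = H^1(0, 5).
Weak formulation: find u (satisfying any essential BC) such that ∫_0^5 u'(x) v'(x) dx = ∫_0^5 f v dx for all v ∈ V (homogeneous Neumann, so boundary terms vanish).
Substituting f(x) = 6*cos(3*π*x/5), the right-hand side is ∫_0^5 (6*cos(3*π*x/5)) v dx.
Compatibility check (pure Neumann): taking v ≡ 1 ∈ V gives 0 = ∫_0^5 f dx + (0) − (0), i.e. ∫_0^5 f dx must equal u'(0) − u'(5) = 0. Indeed ∫_0^5 (6*cos(3*π*x/5)) dx = 0, so the data are compatible. The solution is then unique only up to an additive constant (fix it e.g. by requiring ∫_0^5 u dx = 0).


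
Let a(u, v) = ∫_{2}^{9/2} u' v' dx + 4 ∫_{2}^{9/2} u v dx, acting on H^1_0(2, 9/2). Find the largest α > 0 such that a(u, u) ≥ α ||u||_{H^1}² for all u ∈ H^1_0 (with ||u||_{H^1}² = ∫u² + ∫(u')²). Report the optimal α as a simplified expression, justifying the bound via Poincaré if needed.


α = 1

Coercivity of a(·,·) on H^1_0(2, 9/2) means a(u, u) ≥ α ||u||_{H^1}² for every u ∈ H^1_0.
The interval has length L = 5/2, and Poincaré/coercivity depend only on L. Here a(u, u) = ∫(u')² + (4)·∫u².
Here c = 4 ≥ 1, so a(u,u) = ∫(u')² + c∫u² ≥ ∫(u')² + ∫u² = ||u||_{H^1}², i.e. α = 1 works. No larger α is possible: a(u,u) ≥ α||u||_{H^1}² means (1−α)∫(u')² ≥ (α−c)∫u², and for the modes u_n = sin(nπ(x−x₀)/L) (x₀ the left endpoint) one has ∫u_n²/∫(u_n')² = (L/(nπ))² → 0, so a(u_n,u_n)/||u_n||_{H^1}² → 1. Hence the optimal constant is α = 1.
Therefore α = 1.


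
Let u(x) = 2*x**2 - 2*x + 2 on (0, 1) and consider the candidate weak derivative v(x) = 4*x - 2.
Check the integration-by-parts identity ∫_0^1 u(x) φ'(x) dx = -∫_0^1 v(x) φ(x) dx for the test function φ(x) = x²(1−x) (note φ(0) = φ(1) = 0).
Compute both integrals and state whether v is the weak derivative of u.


LHS = -1/30, RHS = -1/30. Yes, v = u' weakly.

u(x) = 2*x**2 - 2*x + 2, classical derivative u'(x) = 4*x - 2.
φ(x) = x²(1−x), so φ'(x) = x*(2 - 3*x).
Note φ(0) = φ(1) = 0, so the boundary term u·φ vanishes.
LHS = ∫_0^1 u(x) φ'(x) dx = ∫_0^1 (-6*x^4 + 10*x^3 - 10*x^2 + 4*x) dx. Term by term:
  ∫_0^1 -6*x^4 dx = -6/5;  ∫_0^1 10*x^3 dx = 5/2;  ∫_0^1 -10*x^2 dx = -10/3;
  ∫_0^1 4*x dx = 2.
Sum: -6/5 + 5/2 − 10/3 + 2 = -1/30.
So LHS = -1/30.
∫_0^1 v(x) φ(x) dx = ∫_0^1 (-4*x^4 + 6*x^3 - 2*x^2) dx. Term by term:
  ∫_0^1 -4*x^4 dx = -4/5;  ∫_0^1 6*x^3 dx = 3/2;  ∫_0^1 -2*x^2 dx = -2/3.
Sum: -4/5 + 3/2 − 2/3 = 1/30.
So RHS = -∫_0^1 v(x) φ(x) dx = -1/30.
LHS = RHS, so the identity holds for this test φ.
Moreover u is smooth here and v(x) = u'(x) = 4*x - 2 pointwise, so the identity holds for every test function. Hence v is the weak derivative of u.


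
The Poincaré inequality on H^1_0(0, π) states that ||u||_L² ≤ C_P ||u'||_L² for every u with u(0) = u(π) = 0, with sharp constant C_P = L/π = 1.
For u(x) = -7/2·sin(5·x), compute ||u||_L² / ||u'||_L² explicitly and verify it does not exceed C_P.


||u||_L² / ||u'||_L² = 1/5 < C_P = 1.

u(x) = -7/2·sin(5·x), so u'(x) = -35*cos(5*x)/2.
Writing u(x) = A·sin(kπx/L) with A = -7/2 and k = 5, use ∫_0^L sin²(kπx/L) dx = L/2 and ∫_0^L cos²(kπx/L) dx = L/2.
u² = 49/4·sin²(5·x) and (u')² = 1225/4·cos²(5·x), and each of sin², cos² integrates to L/2 = π/2 over (0, π).
∫_0^π u² dx = 49*π/8, so ||u||_L² = 7*sqrt(2)*sqrt(π)/4.
∫_0^π (u')² dx = 1225*π/8, so ||u'||_L² = 35*sqrt(2)*sqrt(π)/4.
Ratio ||u||_L² / ||u'||_L² = 1/5.
Sharp Poincaré constant on H^1_0(0, π) is C_P = L/π = 1, achieved by sin(x).
This is the k = 5 harmonic; the ratio L/(kπ) is strictly less than C_P = L/π, consistent with the sharp inequality ||u||_L² ≤ C_P ||u'||_L².


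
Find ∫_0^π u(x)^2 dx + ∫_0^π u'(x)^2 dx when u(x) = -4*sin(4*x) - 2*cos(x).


||u||_{H^1(0,π)}^2 = 256/15 + 140*π

u'(x) = 2*sin(x) - 16*cos(4*x).
Expand u² and (u')² and integrate term by term on (0, π), using: for integers n ≥ 1, ∫_0^π sin²(nx) dx = ∫_0^π cos²(nx) dx = π/2; for n ≠ n', ∫_0^π sin(nx)sin(n'x) dx = ∫_0^π cos(nx)cos(n'x) dx = 0; and by product-to-sum, ∫_0^π sin(nx)cos(n'x) dx = ½∫_0^π [sin((n+n')x) + sin((n−n')x)] dx, which is 0 when n+n' is even and 2n/(n²−n'²) when n+n' is odd (it need not vanish on (0, π)).
  u² squared terms: (-4)²·∫sin(4x)² dx = 16·π/2 = 8*π;  (-2)²·∫cos(x)² dx = 4·π/2 = 2*π.
  u² cross terms: 2·(-4)·(-2)·∫sin(4x)·cos(x) dx = 16·(8/15) = 128/15.
  So ∫_0^π u² dx = 8*π + 2*π + 128/15 = 128/15 + 10*π.
  (u')² squared terms: (-16)²·∫cos(4x)² dx = 256·π/2 = 128*π;  (2)²·∫sin(x)² dx = 4·π/2 = 2*π.
  (u')² cross terms: 2·(-16)·(2)·∫cos(4x)·sin(x) dx = -64·(-2/15) = 128/15.
  So ∫_0^π (u')² dx = 128*π + 2*π + 128/15 = 128/15 + 130*π.
||u||_{H^1}^2 = (128/15 + 10*π) + (128/15 + 130*π) = 256/15 + 140*π.


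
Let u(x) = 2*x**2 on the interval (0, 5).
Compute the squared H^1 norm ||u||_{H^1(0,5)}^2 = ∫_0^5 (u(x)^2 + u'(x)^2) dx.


||u||_{H^1}^2 = 9500/3

The H^1 norm (squared) on an interval (0, L) is
  ||u||_{H^1}^2 = ∫_0^L u(x)^2 dx + ∫_0^L u'(x)^2 dx.
Compute u'(x) = 4*x.
Then u(x)^2 = 4*x**4 and u'(x)^2 = 16*x**2.
Integrate each monomial from 0 to 5 using ∫_0^5 c·x^n dx = c·5^(n+1)/(n+1):
  ∫_0^5 u(x)^2 dx = ∫_0^5 (4*x^4) dx. Term by term:
    ∫_0^5 4*x^4 dx = 2500.
  ∫_0^5 u'(x)^2 dx = ∫_0^5 (16*x^2) dx. Term by term:
    ∫_0^5 16*x^2 dx = 2000/3.
Adding: ||u||_{H^1}^2 = 2500 + 2000/3 = 9500/3.


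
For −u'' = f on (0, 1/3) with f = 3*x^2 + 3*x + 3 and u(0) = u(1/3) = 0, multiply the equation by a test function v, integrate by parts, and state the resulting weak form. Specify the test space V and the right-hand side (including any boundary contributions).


V = H^1_0(0, 1/3) (so v(0) = v(1/3) = 0); weak form: ∫_0^1/3 u'v' dx = ∫_0^1/3 (3*x^2 + 3*x + 3) v dx for all v ∈ V.

Multiply both sides by a test function v and integrate from 0 to 1/3:
  ∫_0^1/3 −u''(x) v(x) dx = ∫_0^1/3 f(x) v(x) dx.
Integrate the LHS by parts once:
  ∫_0^1/3 −u'' v dx = −[u'(x) v(x)]_0^1/3 + ∫_0^1/3 u'(x) v'(x) dx.
Thus ∫_0^1/3 u'(x) v'(x) dx = ∫_0^1/3 f(x) v(x) dx + [u'(x) v(x)]_0^1/3.
Choose V so that boundary terms are either known or forced to vanish.
u is Dirichlet: u(0) = u(1/3) = 0. Let V = H^1_0(0, 1/3); then v(0) = v(1/3) = 0, and [u' v]_0^1/3 = 0.
Weak formulation: find u (satisfying any essential BC) such that ∫_0^1/3 u'(x) v'(x) dx = ∫_0^1/3 f v dx for all v ∈ V.
Substituting f(x) = 3*x^2 + 3*x + 3, the right-hand side is ∫_0^1/3 (3*x^2 + 3*x + 3) v dx.


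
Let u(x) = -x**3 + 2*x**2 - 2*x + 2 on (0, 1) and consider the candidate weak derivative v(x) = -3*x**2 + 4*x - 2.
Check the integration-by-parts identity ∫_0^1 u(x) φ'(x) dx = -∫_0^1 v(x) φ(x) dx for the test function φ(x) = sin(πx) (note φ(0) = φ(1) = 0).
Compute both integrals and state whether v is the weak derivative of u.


LHS = -12/π^3 + 3/π, RHS = -12/π^3 + 3/π. Yes, v = u' weakly.

u(x) = -x**3 + 2*x**2 - 2*x + 2, classical derivative u'(x) = -3*x**2 + 4*x - 2.
φ(x) = sin(πx), so φ'(x) = π*cos(π*x).
Note φ(0) = φ(1) = 0, so the boundary term u·φ vanishes.
LHS = ∫_0^1 u(x) φ'(x) dx = ∫_0^1 (-π*x^3*cos(π*x) + 2*π*x^2*cos(π*x) - 2*π*x*cos(π*x) + 2*π*cos(π*x)) dx. Term by term:
  ∫_0^1 2*π*cos(π*x) dx = 0;  ∫_0^1 -π*x^3*cos(π*x) dx = -12/π^3 + 3/π;  ∫_0^1 -2*π*x*cos(π*x) dx = 4/π;
  ∫_0^1 2*π*x^2*cos(π*x) dx = -4/π.
Sum: 0 + -12/π^3 + 3/π + 4/π − 4/π = -12/π^3 + 3/π.
So LHS = -12/π^3 + 3/π.
∫_0^1 v(x) φ(x) dx = ∫_0^1 (-3*x^2*sin(π*x) + 4*x*sin(π*x) - 2*sin(π*x)) dx. Term by term:
  ∫_0^1 -2*sin(π*x) dx = -4/π;  ∫_0^1 -3*x^2*sin(π*x) dx = -3/π + 12/π^3;  ∫_0^1 4*x*sin(π*x) dx = 4/π.
Sum: -4/π + -3/π + 12/π^3 + 4/π = -3/π + 12/π^3.
So RHS = -∫_0^1 v(x) φ(x) dx = -12/π^3 + 3/π.
LHS = RHS, so the identity holds for this test φ.
Moreover u is smooth here and v(x) = u'(x) = -3*x**2 + 4*x - 2 pointwise, so the identity holds for every test function. Hence v is the weak derivative of u.


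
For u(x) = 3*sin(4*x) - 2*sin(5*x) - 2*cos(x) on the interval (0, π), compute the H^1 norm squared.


||u||_{H^1(0,π)}^2 = -64/5 + 265*π/2

u'(x) = 2*sin(x) + 12*cos(4*x) - 10*cos(5*x).
Expand u² and (u')² and integrate term by term on (0, π), using: for integers n ≥ 1, ∫_0^π sin²(nx) dx = ∫_0^π cos²(nx) dx = π/2; for n ≠ n', ∫_0^π sin(nx)sin(n'x) dx = ∫_0^π cos(nx)cos(n'x) dx = 0; and by product-to-sum, ∫_0^π sin(nx)cos(n'x) dx = ½∫_0^π [sin((n+n')x) + sin((n−n')x)] dx, which is 0 when n+n' is even and 2n/(n²−n'²) when n+n' is odd (it need not vanish on (0, π)).
  u² squared terms: (-2)²·∫cos(x)² dx = 4·π/2 = 2*π;  (-2)²·∫sin(5x)² dx = 4·π/2 = 2*π;  (3)²·∫sin(4x)² dx = 9·π/2 = 9*π/2.
  u² cross terms: 2·(-2)·(-2)·∫cos(x)·sin(5x) dx = 8·(0) = 0;  2·(-2)·(3)·∫cos(x)·sin(4x) dx = -12·(8/15) = -32/5;  2·(-2)·(3)·∫sin(5x)·sin(4x) dx = -12·(0) = 0.
  So ∫_0^π u² dx = 2*π + 2*π + 9*π/2 + 0 − 32/5 + 0 = -32/5 + 17*π/2.
  (u')² squared terms: (-10)²·∫cos(5x)² dx = 100·π/2 = 50*π;  (2)²·∫sin(x)² dx = 4·π/2 = 2*π;  (12)²·∫cos(4x)² dx = 144·π/2 = 72*π.
  (u')² cross terms: 2·(-10)·(2)·∫cos(5x)·sin(x) dx = -40·(0) = 0;  2·(-10)·(12)·∫cos(5x)·cos(4x) dx = -240·(0) = 0;  2·(2)·(12)·∫sin(x)·cos(4x) dx = 48·(-2/15) = -32/5.
  So ∫_0^π (u')² dx = 50*π + 2*π + 72*π + 0 + 0 − 32/5 = -32/5 + 124*π.
||u||_{H^1}^2 = (-32/5 + 17*π/2) + (-32/5 + 124*π) = -64/5 + 265*π/2.


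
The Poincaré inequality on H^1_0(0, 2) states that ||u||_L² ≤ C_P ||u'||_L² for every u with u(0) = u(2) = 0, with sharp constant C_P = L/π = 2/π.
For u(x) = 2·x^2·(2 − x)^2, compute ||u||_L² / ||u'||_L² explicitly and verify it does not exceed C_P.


||u||_L² / ||u'||_L² = sqrt(3)/3 < C_P = 2/π.

u(x) = 2·x^2·(2 − x)^2, so u'(x) = 8*x*(x - 2)*(x - 1).
u(x) = 2·x^2·(2 − x)^2 vanishes at x = 0 and x = 2, so u ∈ H^1_0(0, 2). Differentiate via the product rule and integrate the resulting polynomials term by term.
  ∫_0^2 u² dx = ∫_0^2 (4*x^8 - 32*x^7 + 96*x^6 - 128*x^5 + 64*x^4) dx. Term by term:
    ∫_0^2 4*x^8 dx = 2048/9;  ∫_0^2 -32*x^7 dx = -1024;  ∫_0^2 96*x^6 dx = 12288/7;
    ∫_0^2 -128*x^5 dx = -4096/3;  ∫_0^2 64*x^4 dx = 2048/5.
  Sum: 2048/9 − 1024 + 12288/7 − 4096/3 + 2048/5 = 1024/315.
  ∫_0^2 (u')² dx = ∫_0^2 (64*x^6 - 384*x^5 + 832*x^4 - 768*x^3 + 256*x^2) dx. Term by term:
    ∫_0^2 64*x^6 dx = 8192/7;  ∫_0^2 -384*x^5 dx = -4096;  ∫_0^2 832*x^4 dx = 26624/5;
    ∫_0^2 -768*x^3 dx = -3072;  ∫_0^2 256*x^2 dx = 2048/3.
  Sum: 8192/7 − 4096 + 26624/5 − 3072 + 2048/3 = 1024/105.
∫_0^2 u² dx = 1024/315, so ||u||_L² = 32*sqrt(35)/105.
∫_0^2 (u')² dx = 1024/105, so ||u'||_L² = 32*sqrt(105)/105.
Ratio ||u||_L² / ||u'||_L² = sqrt(3)/3.
Sharp Poincaré constant on H^1_0(0, 2) is C_P = L/π = 2/π, achieved by sin(π/2·x).
A polynomial bump cannot attain the sharp Poincaré constant (only the first sine eigenfunction does), so the ratio is strictly less than C_P, consistent with ||u||_L² ≤ C_P ||u'||_L².


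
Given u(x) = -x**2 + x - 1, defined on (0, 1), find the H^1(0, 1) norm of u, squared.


||u||_{H^1}^2 = 31/30

The H^1 norm (squared) on an interval (0, L) is
  ||u||_{H^1}^2 = ∫_0^L u(x)^2 dx + ∫_0^L u'(x)^2 dx.
Compute u'(x) = 1 - 2*x.
Then u(x)^2 = x**4 - 2*x**3 + 3*x**2 - 2*x + 1 and u'(x)^2 = 4*x**2 - 4*x + 1.
Integrate each monomial from 0 to 1 using ∫_0^1 c·x^n dx = c·1^(n+1)/(n+1):
  ∫_0^1 u(x)^2 dx = ∫_0^1 (x^4 - 2*x^3 + 3*x^2 - 2*x + 1) dx. Term by term:
    ∫_0^1 x^4 dx = 1/5;  ∫_0^1 -2*x^3 dx = -1/2;  ∫_0^1 3*x^2 dx = 1;
    ∫_0^1 -2*x dx = -1;  ∫_0^1 1 dx = 1.
  Sum: 1/5 − 1/2 + 1 − 1 + 1 = 7/10.
  ∫_0^1 u'(x)^2 dx = ∫_0^1 (4*x^2 - 4*x + 1) dx. Term by term:
    ∫_0^1 4*x^2 dx = 4/3;  ∫_0^1 -4*x dx = -2;  ∫_0^1 1 dx = 1.
  Sum: 4/3 − 2 + 1 = 1/3.
Adding: ||u||_{H^1}^2 = 7/10 + 1/3 = 31/30.


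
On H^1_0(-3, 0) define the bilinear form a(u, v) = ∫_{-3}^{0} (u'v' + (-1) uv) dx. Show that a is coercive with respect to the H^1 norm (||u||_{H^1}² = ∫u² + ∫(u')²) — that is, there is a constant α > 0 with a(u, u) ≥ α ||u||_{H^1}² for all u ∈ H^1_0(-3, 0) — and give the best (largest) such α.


α = (-9 + π^2)/(9 + π^2)

Coercivity of a(·,·) on H^1_0(-3, 0) means a(u, u) ≥ α ||u||_{H^1}² for every u ∈ H^1_0.
The interval has length L = 3, and Poincaré/coercivity depend only on L. Here a(u, u) = ∫(u')² + (-1)·∫u².
Here c = -1 < 0 with |c| < (π/L)² = π^2/9, so coercivity still holds. The condition a(u,u) ≥ α||u||_{H^1}² reads (1−α)∫(u')² ≥ (α−c)∫u². Any admissible α is ≤ 1 (rapidly oscillating u have ∫u²/∫(u')² → 0), and α = 1 would force 0 ≥ (1−c)∫u², impossible since c < 1; so 1−α > 0. By the sharp Poincaré inequality on H^1_0 of an interval of length L, ∫(u')² ≥ (π/L)²∫u² with equality for the first sine mode sin(π(x−x₀)/L) (x₀ the left endpoint), so the inequality holds for all u iff (1−α)(π/L)² ≥ α − c, i.e. α ≤ ((π/L)² + c)/((π/L)² + 1) = (1 + c(L/π)²)/(1 + (L/π)²). (Direct route, valid since c ≤ 0: Poincaré gives c∫u² ≥ c(L/π)²∫(u')², so a(u,u) ≥ (1 + c(L/π)²)∫(u')², while ||u||_{H^1}² ≤ (1 + (L/π)²)∫(u')²; dividing yields the same α.) With (π/L)² = π^2/9 and c = -1, the largest admissible constant is α = ((π/L)² + c)/((π/L)² + 1).
Simplifying, α = (-9 + π^2)/(9 + π^2).


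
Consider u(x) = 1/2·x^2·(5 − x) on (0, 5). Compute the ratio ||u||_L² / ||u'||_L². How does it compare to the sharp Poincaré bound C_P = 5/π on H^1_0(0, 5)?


||u||_L² / ||u'||_L² = 5*sqrt(14)/14 < C_P = 5/π.

u(x) = 1/2·x^2·(5 − x), so u'(x) = x*(10 - 3*x)/2.
u(x) = 1/2·x^2·(5 − x) vanishes at x = 0 and x = 5, so u ∈ H^1_0(0, 5). Differentiate via the product rule and integrate the resulting polynomials term by term.
  ∫_0^5 u² dx = ∫_0^5 (x^6/4 - 5*x^5/2 + 25*x^4/4) dx. Term by term:
    ∫_0^5 x^6/4 dx = 78125/28;  ∫_0^5 -5*x^5/2 dx = -78125/12;  ∫_0^5 25*x^4/4 dx = 15625/4.
  Sum: 78125/28 − 78125/12 + 15625/4 = 15625/84.
  ∫_0^5 (u')² dx = ∫_0^5 (9*x^4/4 - 15*x^3 + 25*x^2) dx. Term by term:
    ∫_0^5 9*x^4/4 dx = 5625/4;  ∫_0^5 -15*x^3 dx = -9375/4;  ∫_0^5 25*x^2 dx = 3125/3.
  Sum: 5625/4 − 9375/4 + 3125/3 = 625/6.
∫_0^5 u² dx = 15625/84, so ||u||_L² = 125*sqrt(21)/42.
∫_0^5 (u')² dx = 625/6, so ||u'||_L² = 25*sqrt(6)/6.
Ratio ||u||_L² / ||u'||_L² = 5*sqrt(14)/14.
Sharp Poincaré constant on H^1_0(0, 5) is C_P = L/π = 5/π, achieved by sin(π/5·x).
A polynomial bump cannot attain the sharp Poincaré constant (only the first sine eigenfunction does), so the ratio is strictly less than C_P, consistent with ||u||_L² ≤ C_P ||u'||_L².


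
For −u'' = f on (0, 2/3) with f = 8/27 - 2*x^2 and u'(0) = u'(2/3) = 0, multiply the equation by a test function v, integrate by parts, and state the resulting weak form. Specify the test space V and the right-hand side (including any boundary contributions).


V = H^1(0, 2/3) (no boundary constraint on v; u is determined up to an additive constant); weak form: ∫_0^2/3 u'v' dx = ∫_0^2/3 (8/27 - 2*x^2) v dx for all v ∈ V.

Multiply both sides by a test function v and integrate from 0 to 2/3:
  ∫_0^2/3 −u''(x) v(x) dx = ∫_0^2/3 f(x) v(x) dx.
Integrate the LHS by parts once:
  ∫_0^2/3 −u'' v dx = −[u'(x) v(x)]_0^2/3 + ∫_0^2/3 u'(x) v'(x) dx.
Thus ∫_0^2/3 u'(x) v'(x) dx = ∫_0^2/3 f(x) v(x) dx + [u'(x) v(x)]_0^2/3.
Choose V so that boundary terms are either known or forced to vanish.
u has homogeneous Neumann: u'(0) = u'(2/3) = 0. So [u' v]_0^2/3 = 0·v(2/3) − 0·v(0) = 0 for any v; take V = H^1(0, 2/3).
Weak formulation: find u (satisfying any essential BC) such that ∫_0^2/3 u'(x) v'(x) dx = ∫_0^2/3 f v dx for all v ∈ V (homogeneous Neumann, so boundary terms vanish).
Substituting f(x) = 8/27 - 2*x^2, the right-hand side is ∫_0^2/3 (8/27 - 2*x^2) v dx.
Compatibility check (pure Neumann): taking v ≡ 1 ∈ V gives 0 = ∫_0^2/3 f dx + (0) − (0), i.e. ∫_0^2/3 f dx must equal u'(0) − u'(2/3) = 0. Indeed ∫_0^2/3 (8/27 - 2*x^2) dx = 0, so the data are compatible. The solution is then unique only up to an additive constant (fix it e.g. by requiring ∫_0^2/3 u dx = 0).


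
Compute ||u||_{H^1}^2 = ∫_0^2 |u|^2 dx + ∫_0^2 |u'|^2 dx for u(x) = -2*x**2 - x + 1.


||u||_{H^1}^2 = 1384/15

The H^1 norm (squared) on an interval (0, L) is
  ||u||_{H^1}^2 = ∫_0^L u(x)^2 dx + ∫_0^L u'(x)^2 dx.
Compute u'(x) = -4*x - 1.
Then u(x)^2 = 4*x**4 + 4*x**3 - 3*x**2 - 2*x + 1 and u'(x)^2 = 16*x**2 + 8*x + 1.
Integrate each monomial from 0 to 2 using ∫_0^2 c·x^n dx = c·2^(n+1)/(n+1):
  ∫_0^2 u(x)^2 dx = ∫_0^2 (4*x^4 + 4*x^3 - 3*x^2 - 2*x + 1) dx. Term by term:
    ∫_0^2 4*x^4 dx = 128/5;  ∫_0^2 4*x^3 dx = 16;  ∫_0^2 -3*x^2 dx = -8;
    ∫_0^2 -2*x dx = -4;  ∫_0^2 1 dx = 2.
  Sum: 128/5 + 16 − 8 − 4 + 2 = 158/5.
  ∫_0^2 u'(x)^2 dx = ∫_0^2 (16*x^2 + 8*x + 1) dx. Term by term:
    ∫_0^2 16*x^2 dx = 128/3;  ∫_0^2 8*x dx = 16;  ∫_0^2 1 dx = 2.
  Sum: 128/3 + 16 + 2 = 182/3.
Adding: ||u||_{H^1}^2 = 158/5 + 182/3 = 1384/15.


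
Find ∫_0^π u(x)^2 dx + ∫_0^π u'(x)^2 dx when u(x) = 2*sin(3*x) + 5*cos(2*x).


||u||_{H^1(0,π)}^2 = 120 + 165*π/2

u'(x) = -10*sin(2*x) + 6*cos(3*x).
Expand u² and (u')² and integrate term by term on (0, π), using: for integers n ≥ 1, ∫_0^π sin²(nx) dx = ∫_0^π cos²(nx) dx = π/2; for n ≠ n', ∫_0^π sin(nx)sin(n'x) dx = ∫_0^π cos(nx)cos(n'x) dx = 0; and by product-to-sum, ∫_0^π sin(nx)cos(n'x) dx = ½∫_0^π [sin((n+n')x) + sin((n−n')x)] dx, which is 0 when n+n' is even and 2n/(n²−n'²) when n+n' is odd (it need not vanish on (0, π)).
  u² squared terms: (2)²·∫sin(3x)² dx = 4·π/2 = 2*π;  (5)²·∫cos(2x)² dx = 25·π/2 = 25*π/2.
  u² cross terms: 2·(2)·(5)·∫sin(3x)·cos(2x) dx = 20·(6/5) = 24.
  So ∫_0^π u² dx = 2*π + 25*π/2 + 24 = 24 + 29*π/2.
  (u')² squared terms: (-10)²·∫sin(2x)² dx = 100·π/2 = 50*π;  (6)²·∫cos(3x)² dx = 36·π/2 = 18*π.
  (u')² cross terms: 2·(-10)·(6)·∫sin(2x)·cos(3x) dx = -120·(-4/5) = 96.
  So ∫_0^π (u')² dx = 50*π + 18*π + 96 = 96 + 68*π.
||u||_{H^1}^2 = (24 + 29*π/2) + (96 + 68*π) = 120 + 165*π/2.


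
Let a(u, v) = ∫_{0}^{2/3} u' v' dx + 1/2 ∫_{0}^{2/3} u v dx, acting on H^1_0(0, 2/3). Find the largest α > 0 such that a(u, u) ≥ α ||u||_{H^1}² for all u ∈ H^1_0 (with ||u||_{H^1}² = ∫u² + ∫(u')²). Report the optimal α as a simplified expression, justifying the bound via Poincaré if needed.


α = (2 + 9*π^2)/(4 + 9*π^2)

Coercivity of a(·,·) on H^1_0(0, 2/3) means a(u, u) ≥ α ||u||_{H^1}² for every u ∈ H^1_0.
The interval has length L = 2/3, and Poincaré/coercivity depend only on L. Here a(u, u) = ∫(u')² + (1/2)·∫u².
Here 0 < c = 1/2 < 1. The condition a(u,u) ≥ α||u||_{H^1}² reads (1−α)∫(u')² ≥ (α−c)∫u². Any admissible α is ≤ 1 (rapidly oscillating u have ∫u²/∫(u')² → 0), and α = 1 would force 0 ≥ (1−c)∫u², impossible since c < 1; so 1−α > 0. By the sharp Poincaré inequality on H^1_0 of an interval of length L, ∫(u')² ≥ (π/L)²∫u² with equality for the first sine mode sin(π(x−x₀)/L) (x₀ the left endpoint), so the inequality holds for all u iff (1−α)(π/L)² ≥ α − c, i.e. α ≤ ((π/L)² + c)/((π/L)² + 1) = (1 + c(L/π)²)/(1 + (L/π)²). With (π/L)² = 9*π^2/4 and c = 1/2, the largest admissible constant is α = ((π/L)² + c)/((π/L)² + 1).
Simplifying, α = (2 + 9*π^2)/(4 + 9*π^2).


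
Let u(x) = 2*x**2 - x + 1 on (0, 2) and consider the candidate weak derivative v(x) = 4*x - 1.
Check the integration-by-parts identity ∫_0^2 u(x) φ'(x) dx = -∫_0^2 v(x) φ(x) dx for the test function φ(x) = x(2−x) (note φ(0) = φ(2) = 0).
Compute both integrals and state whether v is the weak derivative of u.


LHS = -4, RHS = -4. Yes, v = u' weakly.

u(x) = 2*x**2 - x + 1, classical derivative u'(x) = 4*x - 1.
φ(x) = x(2−x), so φ'(x) = 2 - 2*x.
Note φ(0) = φ(2) = 0, so the boundary term u·φ vanishes.
LHS = ∫_0^2 u(x) φ'(x) dx = ∫_0^2 (-4*x^3 + 6*x^2 - 4*x + 2) dx. Term by term:
  ∫_0^2 -4*x^3 dx = -16;  ∫_0^2 6*x^2 dx = 16;  ∫_0^2 -4*x dx = -8;
  ∫_0^2 2 dx = 4.
Sum: -16 + 16 − 8 + 4 = -4.
So LHS = -4.
∫_0^2 v(x) φ(x) dx = ∫_0^2 (-4*x^3 + 9*x^2 - 2*x) dx. Term by term:
  ∫_0^2 -4*x^3 dx = -16;  ∫_0^2 9*x^2 dx = 24;  ∫_0^2 -2*x dx = -4.
Sum: -16 + 24 − 4 = 4.
So RHS = -∫_0^2 v(x) φ(x) dx = -4.
LHS = RHS, so the identity holds for this test φ.
Moreover u is smooth here and v(x) = u'(x) = 4*x - 1 pointwise, so the identity holds for every test function. Hence v is the weak derivative of u.


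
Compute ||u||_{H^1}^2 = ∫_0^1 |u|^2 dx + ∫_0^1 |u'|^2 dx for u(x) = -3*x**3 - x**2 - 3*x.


||u||_{H^1}^2 = 2945/42

The H^1 norm (squared) on an interval (0, L) is
  ||u||_{H^1}^2 = ∫_0^L u(x)^2 dx + ∫_0^L u'(x)^2 dx.
Compute u'(x) = -9*x**2 - 2*x - 3.
Then u(x)^2 = 9*x**6 + 6*x**5 + 19*x**4 + 6*x**3 + 9*x**2 and u'(x)^2 = 81*x**4 + 36*x**3 + 58*x**2 + 12*x + 9.
Integrate each monomial from 0 to 1 using ∫_0^1 c·x^n dx = c·1^(n+1)/(n+1):
  ∫_0^1 u(x)^2 dx = ∫_0^1 (9*x^6 + 6*x^5 + 19*x^4 + 6*x^3 + 9*x^2) dx. Term by term:
    ∫_0^1 9*x^6 dx = 9/7;  ∫_0^1 6*x^5 dx = 1;  ∫_0^1 19*x^4 dx = 19/5;
    ∫_0^1 6*x^3 dx = 3/2;  ∫_0^1 9*x^2 dx = 3.
  Sum: 9/7 + 1 + 19/5 + 3/2 + 3 = 741/70.
  ∫_0^1 u'(x)^2 dx = ∫_0^1 (81*x^4 + 36*x^3 + 58*x^2 + 12*x + 9) dx. Term by term:
    ∫_0^1 81*x^4 dx = 81/5;  ∫_0^1 36*x^3 dx = 9;  ∫_0^1 58*x^2 dx = 58/3;
    ∫_0^1 12*x dx = 6;  ∫_0^1 9 dx = 9.
  Sum: 81/5 + 9 + 58/3 + 6 + 9 = 893/15.
Adding: ||u||_{H^1}^2 = 741/70 + 893/15 = 2945/42.


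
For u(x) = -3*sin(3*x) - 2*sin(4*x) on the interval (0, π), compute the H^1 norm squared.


||u||_{H^1(0,π)}^2 = 79*π

u'(x) = -9*cos(3*x) - 8*cos(4*x).
Expand u² and (u')² and integrate term by term on (0, π), using: for integers n ≥ 1, ∫_0^π sin²(nx) dx = ∫_0^π cos²(nx) dx = π/2; for n ≠ n', ∫_0^π sin(nx)sin(n'x) dx = ∫_0^π cos(nx)cos(n'x) dx = 0; and by product-to-sum, ∫_0^π sin(nx)cos(n'x) dx = ½∫_0^π [sin((n+n')x) + sin((n−n')x)] dx, which is 0 when n+n' is even and 2n/(n²−n'²) when n+n' is odd (it need not vanish on (0, π)).
  u² squared terms: (-3)²·∫sin(3x)² dx = 9·π/2 = 9*π/2;  (-2)²·∫sin(4x)² dx = 4·π/2 = 2*π.
  u² cross terms: 2·(-3)·(-2)·∫sin(3x)·sin(4x) dx = 12·(0) = 0.
  So ∫_0^π u² dx = 9*π/2 + 2*π + 0 = 13*π/2.
  (u')² squared terms: (-9)²·∫cos(3x)² dx = 81·π/2 = 81*π/2;  (-8)²·∫cos(4x)² dx = 64·π/2 = 32*π.
  (u')² cross terms: 2·(-9)·(-8)·∫cos(3x)·cos(4x) dx = 144·(0) = 0.
  So ∫_0^π (u')² dx = 81*π/2 + 32*π + 0 = 145*π/2.
||u||_{H^1}^2 = (13*π/2) + (145*π/2) = 79*π.


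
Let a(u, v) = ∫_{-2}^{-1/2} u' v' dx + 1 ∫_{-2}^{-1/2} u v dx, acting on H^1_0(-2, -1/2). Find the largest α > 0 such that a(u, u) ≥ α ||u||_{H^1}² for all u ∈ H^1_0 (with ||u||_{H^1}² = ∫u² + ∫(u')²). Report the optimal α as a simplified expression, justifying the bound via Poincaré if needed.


α = 1

Coercivity of a(·,·) on H^1_0(-2, -1/2) means a(u, u) ≥ α ||u||_{H^1}² for every u ∈ H^1_0.
The interval has length L = 3/2, and Poincaré/coercivity depend only on L. Here a(u, u) = ∫(u')² + (1)·∫u².
Here c = 1 ≥ 1, so a(u,u) = ∫(u')² + c∫u² ≥ ∫(u')² + ∫u² = ||u||_{H^1}², i.e. α = 1 works. No larger α is possible: a(u,u) ≥ α||u||_{H^1}² means (1−α)∫(u')² ≥ (α−c)∫u², and for the modes u_n = sin(nπ(x−x₀)/L) (x₀ the left endpoint) one has ∫u_n²/∫(u_n')² = (L/(nπ))² → 0, so a(u_n,u_n)/||u_n||_{H^1}² → 1. Hence the optimal constant is α = 1.
Therefore α = 1.


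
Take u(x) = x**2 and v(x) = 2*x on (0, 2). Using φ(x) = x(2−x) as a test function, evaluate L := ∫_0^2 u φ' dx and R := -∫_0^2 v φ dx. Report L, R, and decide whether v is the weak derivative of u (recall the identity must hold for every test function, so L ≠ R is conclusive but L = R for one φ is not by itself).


LHS = -8/3, RHS = -8/3. Yes, v = u' weakly.

u(x) = x**2, classical derivative u'(x) = 2*x.
φ(x) = x(2−x), so φ'(x) = 2 - 2*x.
Note φ(0) = φ(2) = 0, so the boundary term u·φ vanishes.
LHS = ∫_0^2 u(x) φ'(x) dx = ∫_0^2 (-2*x^3 + 2*x^2) dx. Term by term:
  ∫_0^2 -2*x^3 dx = -8;  ∫_0^2 2*x^2 dx = 16/3.
Sum: -8 + 16/3 = -8/3.
So LHS = -8/3.
∫_0^2 v(x) φ(x) dx = ∫_0^2 (-2*x^3 + 4*x^2) dx. Term by term:
  ∫_0^2 -2*x^3 dx = -8;  ∫_0^2 4*x^2 dx = 32/3.
Sum: -8 + 32/3 = 8/3.
So RHS = -∫_0^2 v(x) φ(x) dx = -8/3.
LHS = RHS, so the identity holds for this test φ.
Moreover u is smooth here and v(x) = u'(x) = 2*x pointwise, so the identity holds for every test function. Hence v is the weak derivative of u.


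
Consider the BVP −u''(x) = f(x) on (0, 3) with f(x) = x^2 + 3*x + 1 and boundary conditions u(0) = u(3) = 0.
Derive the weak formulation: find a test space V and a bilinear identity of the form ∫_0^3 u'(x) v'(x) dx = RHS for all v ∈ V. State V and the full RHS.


V = H^1_0(0, 3) (so v(0) = v(3) = 0); weak form: ∫_0^3 u'v' dx = ∫_0^3 (x^2 + 3*x + 1) v dx for all v ∈ V.

Multiply both sides by a test function v and integrate from 0 to 3:
  ∫_0^3 −u''(x) v(x) dx = ∫_0^3 f(x) v(x) dx.
Integrate the LHS by parts once:
  ∫_0^3 −u'' v dx = −[u'(x) v(x)]_0^3 + ∫_0^3 u'(x) v'(x) dx.
Thus ∫_0^3 u'(x) v'(x) dx = ∫_0^3 f(x) v(x) dx + [u'(x) v(x)]_0^3.
Choose V so that boundary terms are either known or forced to vanish.
u is Dirichlet: u(0) = u(3) = 0. Let V = H^1_0(0, 3); then v(0) = v(3) = 0, and [u' v]_0^3 = 0.
Weak formulation: find u (satisfying any essential BC) such that ∫_0^3 u'(x) v'(x) dx = ∫_0^3 f v dx for all v ∈ V.
Substituting f(x) = x^2 + 3*x + 1, the right-hand side is ∫_0^3 (x^2 + 3*x + 1) v dx.


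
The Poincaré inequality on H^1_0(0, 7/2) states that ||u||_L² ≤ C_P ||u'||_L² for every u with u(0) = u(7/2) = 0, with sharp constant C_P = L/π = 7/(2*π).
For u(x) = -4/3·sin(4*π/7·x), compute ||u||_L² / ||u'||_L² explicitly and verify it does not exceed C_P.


||u||_L² / ||u'||_L² = 7/(4*π) < C_P = 7/(2*π).

u(x) = -4/3·sin(4*π/7·x), so u'(x) = -16*π*cos(4*π*x/7)/21.
Writing u(x) = A·sin(kπx/L) with A = -4/3 and k = 2, use ∫_0^L sin²(kπx/L) dx = L/2 and ∫_0^L cos²(kπx/L) dx = L/2.
u² = 16/9·sin²(4*π/7·x) and (u')² = 256*π^2/441·cos²(4*π/7·x), and each of sin², cos² integrates to L/2 = 7/4 over (0, 7/2).
∫_0^7/2 u² dx = 28/9, so ||u||_L² = 2*sqrt(7)/3.
∫_0^7/2 (u')² dx = 64*π^2/63, so ||u'||_L² = 8*sqrt(7)*π/21.
Ratio ||u||_L² / ||u'||_L² = 7/(4*π).
Sharp Poincaré constant on H^1_0(0, 7/2) is C_P = L/π = 7/(2*π), achieved by sin(2*π/7·x).
This is the k = 2 harmonic; the ratio L/(kπ) is strictly less than C_P = L/π, consistent with the sharp inequality ||u||_L² ≤ C_P ||u'||_L².


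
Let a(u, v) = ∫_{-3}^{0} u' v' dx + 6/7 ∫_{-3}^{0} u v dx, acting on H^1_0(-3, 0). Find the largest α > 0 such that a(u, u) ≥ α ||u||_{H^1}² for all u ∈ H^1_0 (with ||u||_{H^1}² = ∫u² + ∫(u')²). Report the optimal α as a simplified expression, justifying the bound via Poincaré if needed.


α = (54/7 + π^2)/(9 + π^2)

Coercivity of a(·,·) on H^1_0(-3, 0) means a(u, u) ≥ α ||u||_{H^1}² for every u ∈ H^1_0.
The interval has length L = 3, and Poincaré/coercivity depend only on L. Here a(u, u) = ∫(u')² + (6/7)·∫u².
Here 0 < c = 6/7 < 1. The condition a(u,u) ≥ α||u||_{H^1}² reads (1−α)∫(u')² ≥ (α−c)∫u². Any admissible α is ≤ 1 (rapidly oscillating u have ∫u²/∫(u')² → 0), and α = 1 would force 0 ≥ (1−c)∫u², impossible since c < 1; so 1−α > 0. By the sharp Poincaré inequality on H^1_0 of an interval of length L, ∫(u')² ≥ (π/L)²∫u² with equality for the first sine mode sin(π(x−x₀)/L) (x₀ the left endpoint), so the inequality holds for all u iff (1−α)(π/L)² ≥ α − c, i.e. α ≤ ((π/L)² + c)/((π/L)² + 1) = (1 + c(L/π)²)/(1 + (L/π)²). With (π/L)² = π^2/9 and c = 6/7, the largest admissible constant is α = ((π/L)² + c)/((π/L)² + 1).
Simplifying, α = (54/7 + π^2)/(9 + π^2).


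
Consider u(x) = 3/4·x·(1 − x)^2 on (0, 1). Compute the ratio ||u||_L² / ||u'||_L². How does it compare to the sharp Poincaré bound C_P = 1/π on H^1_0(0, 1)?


||u||_L² / ||u'||_L² = sqrt(14)/14 < C_P = 1/π.

u(x) = 3/4·x·(1 − x)^2, so u'(x) = 9*x^2/4 - 3*x + 3/4.
u(x) = 3/4·x·(1 − x)^2 vanishes at x = 0 and x = 1, so u ∈ H^1_0(0, 1). Differentiate via the product rule and integrate the resulting polynomials term by term.
  ∫_0^1 u² dx = ∫_0^1 (9*x^6/16 - 9*x^5/4 + 27*x^4/8 - 9*x^3/4 + 9*x^2/16) dx. Term by term:
    ∫_0^1 9*x^6/16 dx = 9/112;  ∫_0^1 -9*x^5/4 dx = -3/8;  ∫_0^1 27*x^4/8 dx = 27/40;
    ∫_0^1 -9*x^3/4 dx = -9/16;  ∫_0^1 9*x^2/16 dx = 3/16.
  Sum: 9/112 − 3/8 + 27/40 − 9/16 + 3/16 = 3/560.
  ∫_0^1 (u')² dx = ∫_0^1 (81*x^4/16 - 27*x^3/2 + 99*x^2/8 - 9*x/2 + 9/16) dx. Term by term:
    ∫_0^1 81*x^4/16 dx = 81/80;  ∫_0^1 -27*x^3/2 dx = -27/8;  ∫_0^1 99*x^2/8 dx = 33/8;
    ∫_0^1 -9*x/2 dx = -9/4;  ∫_0^1 9/16 dx = 9/16.
  Sum: 81/80 − 27/8 + 33/8 − 9/4 + 9/16 = 3/40.
∫_0^1 u² dx = 3/560, so ||u||_L² = sqrt(105)/140.
∫_0^1 (u')² dx = 3/40, so ||u'||_L² = sqrt(30)/20.
Ratio ||u||_L² / ||u'||_L² = sqrt(14)/14.
Sharp Poincaré constant on H^1_0(0, 1) is C_P = L/π = 1/π, achieved by sin(π·x).
A polynomial bump cannot attain the sharp Poincaré constant (only the first sine eigenfunction does), so the ratio is strictly less than C_P, consistent with ||u||_L² ≤ C_P ||u'||_L².


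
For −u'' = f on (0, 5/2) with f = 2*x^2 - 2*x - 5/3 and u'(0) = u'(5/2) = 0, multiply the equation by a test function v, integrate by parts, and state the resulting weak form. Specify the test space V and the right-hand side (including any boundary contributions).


V = H^1(0, 5/2) (no boundary constraint on v; u is determined up to an additive constant); weak form: ∫_0^5/2 u'v' dx = ∫_0^5/2 (2*x^2 - 2*x - 5/3) v dx for all v ∈ V.

Multiply both sides by a test function v and integrate from 0 to 5/2:
  ∫_0^5/2 −u''(x) v(x) dx = ∫_0^5/2 f(x) v(x) dx.
Integrate the LHS by parts once:
  ∫_0^5/2 −u'' v dx = −[u'(x) v(x)]_0^5/2 + ∫_0^5/2 u'(x) v'(x) dx.
Thus ∫_0^5/2 u'(x) v'(x) dx = ∫_0^5/2 f(x) v(x) dx + [u'(x) v(x)]_0^5/2.
Choose V so that boundary terms are either known or forced to vanish.
u has homogeneous Neumann: u'(0) = u'(5/2) = 0. So [u' v]_0^5/2 = 0·v(5/2) − 0·v(0) = 0 for any v; take V = H^1(0, 5/2).
Weak formulation: find u (satisfying any essential BC) such that ∫_0^5/2 u'(x) v'(x) dx = ∫_0^5/2 f v dx for all v ∈ V (homogeneous Neumann, so boundary terms vanish).
Substituting f(x) = 2*x^2 - 2*x - 5/3, the right-hand side is ∫_0^5/2 (2*x^2 - 2*x - 5/3) v dx.
Compatibility check (pure Neumann): taking v ≡ 1 ∈ V gives 0 = ∫_0^5/2 f dx + (0) − (0), i.e. ∫_0^5/2 f dx must equal u'(0) − u'(5/2) = 0. Indeed ∫_0^5/2 (2*x^2 - 2*x - 5/3) dx = 0, so the data are compatible. The solution is then unique only up to an additive constant (fix it e.g. by requiring ∫_0^5/2 u dx = 0).


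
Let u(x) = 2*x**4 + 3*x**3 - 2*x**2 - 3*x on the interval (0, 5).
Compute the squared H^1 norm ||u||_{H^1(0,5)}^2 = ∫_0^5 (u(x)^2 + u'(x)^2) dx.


||u||_{H^1}^2 = 311985595/126

The H^1 norm (squared) on an interval (0, L) is
  ||u||_{H^1}^2 = ∫_0^L u(x)^2 dx + ∫_0^L u'(x)^2 dx.
Compute u'(x) = 8*x**3 + 9*x**2 - 4*x - 3.
Then u(x)^2 = 4*x**8 + 12*x**7 + x**6 - 24*x**5 - 14*x**4 + 12*x**3 + 9*x**2 and u'(x)^2 = 64*x**6 + 144*x**5 + 17*x**4 - 120*x**3 - 38*x**2 + 24*x + 9.
Integrate each monomial from 0 to 5 using ∫_0^5 c·x^n dx = c·5^(n+1)/(n+1):
  ∫_0^5 u(x)^2 dx = ∫_0^5 (4*x^8 + 12*x^7 + x^6 - 24*x^5 - 14*x^4 + 12*x^3 + 9*x^2) dx. Term by term:
    ∫_0^5 4*x^8 dx = 7812500/9;  ∫_0^5 12*x^7 dx = 1171875/2;  ∫_0^5 x^6 dx = 78125/7;
    ∫_0^5 -24*x^5 dx = -62500;  ∫_0^5 -14*x^4 dx = -8750;  ∫_0^5 12*x^3 dx = 1875;
    ∫_0^5 9*x^2 dx = 375.
  Sum: 7812500/9 + 1171875/2 + 78125/7 − 62500 − 8750 + 1875 + 375 = 175915375/126.
  ∫_0^5 u'(x)^2 dx = ∫_0^5 (64*x^6 + 144*x^5 + 17*x^4 - 120*x^3 - 38*x^2 + 24*x + 9) dx. Term by term:
    ∫_0^5 64*x^6 dx = 5000000/7;  ∫_0^5 144*x^5 dx = 375000;  ∫_0^5 17*x^4 dx = 10625;
    ∫_0^5 -120*x^3 dx = -18750;  ∫_0^5 -38*x^2 dx = -4750/3;  ∫_0^5 24*x dx = 300;
    ∫_0^5 9 dx = 45.
  Sum: 5000000/7 + 375000 + 10625 − 18750 − 4750/3 + 300 + 45 = 22678370/21.
Adding: ||u||_{H^1}^2 = 175915375/126 + 22678370/21 = 311985595/126.
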